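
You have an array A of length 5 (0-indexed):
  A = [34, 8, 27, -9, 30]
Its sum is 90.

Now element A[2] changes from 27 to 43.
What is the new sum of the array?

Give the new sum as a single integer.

Answer: 106

Derivation:
Old value at index 2: 27
New value at index 2: 43
Delta = 43 - 27 = 16
New sum = old_sum + delta = 90 + (16) = 106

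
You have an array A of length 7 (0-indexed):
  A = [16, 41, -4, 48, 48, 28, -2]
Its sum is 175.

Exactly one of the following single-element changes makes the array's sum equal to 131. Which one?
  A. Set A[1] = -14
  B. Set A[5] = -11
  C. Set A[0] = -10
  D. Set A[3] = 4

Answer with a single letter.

Option A: A[1] 41->-14, delta=-55, new_sum=175+(-55)=120
Option B: A[5] 28->-11, delta=-39, new_sum=175+(-39)=136
Option C: A[0] 16->-10, delta=-26, new_sum=175+(-26)=149
Option D: A[3] 48->4, delta=-44, new_sum=175+(-44)=131 <-- matches target

Answer: D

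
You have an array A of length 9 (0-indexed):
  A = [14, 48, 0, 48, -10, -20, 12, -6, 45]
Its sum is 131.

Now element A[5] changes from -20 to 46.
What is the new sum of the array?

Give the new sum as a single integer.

Old value at index 5: -20
New value at index 5: 46
Delta = 46 - -20 = 66
New sum = old_sum + delta = 131 + (66) = 197

Answer: 197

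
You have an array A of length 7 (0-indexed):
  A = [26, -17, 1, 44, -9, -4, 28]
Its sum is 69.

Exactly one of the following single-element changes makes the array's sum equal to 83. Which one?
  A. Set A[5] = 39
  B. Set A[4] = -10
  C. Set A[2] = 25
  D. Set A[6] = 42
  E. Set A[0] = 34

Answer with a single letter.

Answer: D

Derivation:
Option A: A[5] -4->39, delta=43, new_sum=69+(43)=112
Option B: A[4] -9->-10, delta=-1, new_sum=69+(-1)=68
Option C: A[2] 1->25, delta=24, new_sum=69+(24)=93
Option D: A[6] 28->42, delta=14, new_sum=69+(14)=83 <-- matches target
Option E: A[0] 26->34, delta=8, new_sum=69+(8)=77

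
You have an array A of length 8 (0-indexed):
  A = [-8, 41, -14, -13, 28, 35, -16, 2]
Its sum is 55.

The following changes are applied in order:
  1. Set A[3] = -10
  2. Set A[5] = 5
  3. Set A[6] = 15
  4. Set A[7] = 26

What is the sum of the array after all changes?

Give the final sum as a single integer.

Answer: 83

Derivation:
Initial sum: 55
Change 1: A[3] -13 -> -10, delta = 3, sum = 58
Change 2: A[5] 35 -> 5, delta = -30, sum = 28
Change 3: A[6] -16 -> 15, delta = 31, sum = 59
Change 4: A[7] 2 -> 26, delta = 24, sum = 83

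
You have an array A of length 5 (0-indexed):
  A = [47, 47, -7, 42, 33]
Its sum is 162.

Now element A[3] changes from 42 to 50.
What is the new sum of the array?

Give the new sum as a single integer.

Answer: 170

Derivation:
Old value at index 3: 42
New value at index 3: 50
Delta = 50 - 42 = 8
New sum = old_sum + delta = 162 + (8) = 170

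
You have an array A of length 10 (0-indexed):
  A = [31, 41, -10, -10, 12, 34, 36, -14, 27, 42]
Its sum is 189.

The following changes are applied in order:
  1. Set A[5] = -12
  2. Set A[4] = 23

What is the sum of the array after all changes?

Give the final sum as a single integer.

Initial sum: 189
Change 1: A[5] 34 -> -12, delta = -46, sum = 143
Change 2: A[4] 12 -> 23, delta = 11, sum = 154

Answer: 154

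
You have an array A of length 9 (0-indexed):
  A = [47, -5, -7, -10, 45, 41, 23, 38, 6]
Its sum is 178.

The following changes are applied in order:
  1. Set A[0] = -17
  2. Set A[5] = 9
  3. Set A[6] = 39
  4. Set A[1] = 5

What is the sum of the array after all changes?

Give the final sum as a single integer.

Initial sum: 178
Change 1: A[0] 47 -> -17, delta = -64, sum = 114
Change 2: A[5] 41 -> 9, delta = -32, sum = 82
Change 3: A[6] 23 -> 39, delta = 16, sum = 98
Change 4: A[1] -5 -> 5, delta = 10, sum = 108

Answer: 108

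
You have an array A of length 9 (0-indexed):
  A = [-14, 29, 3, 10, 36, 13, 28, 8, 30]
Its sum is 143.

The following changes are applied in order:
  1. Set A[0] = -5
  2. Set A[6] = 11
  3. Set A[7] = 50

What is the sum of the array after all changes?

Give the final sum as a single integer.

Answer: 177

Derivation:
Initial sum: 143
Change 1: A[0] -14 -> -5, delta = 9, sum = 152
Change 2: A[6] 28 -> 11, delta = -17, sum = 135
Change 3: A[7] 8 -> 50, delta = 42, sum = 177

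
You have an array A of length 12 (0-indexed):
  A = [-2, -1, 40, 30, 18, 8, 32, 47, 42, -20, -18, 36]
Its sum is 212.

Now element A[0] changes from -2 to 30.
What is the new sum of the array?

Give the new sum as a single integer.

Old value at index 0: -2
New value at index 0: 30
Delta = 30 - -2 = 32
New sum = old_sum + delta = 212 + (32) = 244

Answer: 244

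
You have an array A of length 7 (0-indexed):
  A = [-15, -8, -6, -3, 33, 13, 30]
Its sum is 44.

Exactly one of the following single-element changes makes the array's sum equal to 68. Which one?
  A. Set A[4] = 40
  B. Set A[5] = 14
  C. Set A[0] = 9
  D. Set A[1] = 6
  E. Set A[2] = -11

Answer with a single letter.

Answer: C

Derivation:
Option A: A[4] 33->40, delta=7, new_sum=44+(7)=51
Option B: A[5] 13->14, delta=1, new_sum=44+(1)=45
Option C: A[0] -15->9, delta=24, new_sum=44+(24)=68 <-- matches target
Option D: A[1] -8->6, delta=14, new_sum=44+(14)=58
Option E: A[2] -6->-11, delta=-5, new_sum=44+(-5)=39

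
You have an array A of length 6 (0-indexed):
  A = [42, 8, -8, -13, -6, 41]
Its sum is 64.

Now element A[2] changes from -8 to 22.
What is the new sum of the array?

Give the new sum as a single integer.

Answer: 94

Derivation:
Old value at index 2: -8
New value at index 2: 22
Delta = 22 - -8 = 30
New sum = old_sum + delta = 64 + (30) = 94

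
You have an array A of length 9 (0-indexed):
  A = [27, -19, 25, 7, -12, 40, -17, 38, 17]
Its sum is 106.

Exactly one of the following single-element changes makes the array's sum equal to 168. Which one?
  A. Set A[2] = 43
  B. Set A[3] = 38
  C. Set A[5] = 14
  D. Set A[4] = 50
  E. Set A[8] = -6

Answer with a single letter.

Option A: A[2] 25->43, delta=18, new_sum=106+(18)=124
Option B: A[3] 7->38, delta=31, new_sum=106+(31)=137
Option C: A[5] 40->14, delta=-26, new_sum=106+(-26)=80
Option D: A[4] -12->50, delta=62, new_sum=106+(62)=168 <-- matches target
Option E: A[8] 17->-6, delta=-23, new_sum=106+(-23)=83

Answer: D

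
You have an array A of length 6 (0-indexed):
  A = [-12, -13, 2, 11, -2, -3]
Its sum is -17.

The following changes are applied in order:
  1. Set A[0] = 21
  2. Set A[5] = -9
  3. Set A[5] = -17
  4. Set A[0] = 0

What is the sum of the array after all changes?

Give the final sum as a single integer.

Answer: -19

Derivation:
Initial sum: -17
Change 1: A[0] -12 -> 21, delta = 33, sum = 16
Change 2: A[5] -3 -> -9, delta = -6, sum = 10
Change 3: A[5] -9 -> -17, delta = -8, sum = 2
Change 4: A[0] 21 -> 0, delta = -21, sum = -19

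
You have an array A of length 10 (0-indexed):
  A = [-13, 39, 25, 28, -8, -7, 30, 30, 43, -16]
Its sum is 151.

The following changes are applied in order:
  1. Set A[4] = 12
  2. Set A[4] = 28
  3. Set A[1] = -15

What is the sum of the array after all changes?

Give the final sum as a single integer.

Initial sum: 151
Change 1: A[4] -8 -> 12, delta = 20, sum = 171
Change 2: A[4] 12 -> 28, delta = 16, sum = 187
Change 3: A[1] 39 -> -15, delta = -54, sum = 133

Answer: 133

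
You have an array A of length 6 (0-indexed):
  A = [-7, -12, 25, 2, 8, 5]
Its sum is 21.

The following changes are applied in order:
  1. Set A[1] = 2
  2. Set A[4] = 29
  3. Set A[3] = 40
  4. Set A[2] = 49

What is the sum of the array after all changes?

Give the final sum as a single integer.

Initial sum: 21
Change 1: A[1] -12 -> 2, delta = 14, sum = 35
Change 2: A[4] 8 -> 29, delta = 21, sum = 56
Change 3: A[3] 2 -> 40, delta = 38, sum = 94
Change 4: A[2] 25 -> 49, delta = 24, sum = 118

Answer: 118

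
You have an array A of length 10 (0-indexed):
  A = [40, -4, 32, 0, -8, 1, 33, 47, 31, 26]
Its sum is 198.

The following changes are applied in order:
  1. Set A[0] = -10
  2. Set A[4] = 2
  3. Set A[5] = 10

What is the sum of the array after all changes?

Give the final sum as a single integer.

Initial sum: 198
Change 1: A[0] 40 -> -10, delta = -50, sum = 148
Change 2: A[4] -8 -> 2, delta = 10, sum = 158
Change 3: A[5] 1 -> 10, delta = 9, sum = 167

Answer: 167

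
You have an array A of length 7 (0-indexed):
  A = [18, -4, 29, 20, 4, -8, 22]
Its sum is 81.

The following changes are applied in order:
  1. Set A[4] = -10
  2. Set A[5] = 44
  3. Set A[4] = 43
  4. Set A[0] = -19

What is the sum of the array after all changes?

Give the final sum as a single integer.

Answer: 135

Derivation:
Initial sum: 81
Change 1: A[4] 4 -> -10, delta = -14, sum = 67
Change 2: A[5] -8 -> 44, delta = 52, sum = 119
Change 3: A[4] -10 -> 43, delta = 53, sum = 172
Change 4: A[0] 18 -> -19, delta = -37, sum = 135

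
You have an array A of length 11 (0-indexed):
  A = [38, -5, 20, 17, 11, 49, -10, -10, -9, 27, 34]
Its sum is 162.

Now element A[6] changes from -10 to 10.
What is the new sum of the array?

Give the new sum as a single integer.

Old value at index 6: -10
New value at index 6: 10
Delta = 10 - -10 = 20
New sum = old_sum + delta = 162 + (20) = 182

Answer: 182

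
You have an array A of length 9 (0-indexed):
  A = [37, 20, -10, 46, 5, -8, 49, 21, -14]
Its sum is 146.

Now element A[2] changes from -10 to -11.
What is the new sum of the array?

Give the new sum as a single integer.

Old value at index 2: -10
New value at index 2: -11
Delta = -11 - -10 = -1
New sum = old_sum + delta = 146 + (-1) = 145

Answer: 145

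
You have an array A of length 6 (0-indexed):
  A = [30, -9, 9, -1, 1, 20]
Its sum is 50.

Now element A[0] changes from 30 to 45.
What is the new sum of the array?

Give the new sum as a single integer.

Old value at index 0: 30
New value at index 0: 45
Delta = 45 - 30 = 15
New sum = old_sum + delta = 50 + (15) = 65

Answer: 65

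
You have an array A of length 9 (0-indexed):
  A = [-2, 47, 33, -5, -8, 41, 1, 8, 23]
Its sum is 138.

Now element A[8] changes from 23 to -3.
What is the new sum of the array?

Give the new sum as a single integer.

Old value at index 8: 23
New value at index 8: -3
Delta = -3 - 23 = -26
New sum = old_sum + delta = 138 + (-26) = 112

Answer: 112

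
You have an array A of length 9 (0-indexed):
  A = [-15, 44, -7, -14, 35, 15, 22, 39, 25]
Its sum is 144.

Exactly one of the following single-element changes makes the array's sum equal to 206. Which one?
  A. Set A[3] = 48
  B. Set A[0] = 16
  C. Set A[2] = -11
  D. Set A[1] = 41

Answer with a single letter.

Answer: A

Derivation:
Option A: A[3] -14->48, delta=62, new_sum=144+(62)=206 <-- matches target
Option B: A[0] -15->16, delta=31, new_sum=144+(31)=175
Option C: A[2] -7->-11, delta=-4, new_sum=144+(-4)=140
Option D: A[1] 44->41, delta=-3, new_sum=144+(-3)=141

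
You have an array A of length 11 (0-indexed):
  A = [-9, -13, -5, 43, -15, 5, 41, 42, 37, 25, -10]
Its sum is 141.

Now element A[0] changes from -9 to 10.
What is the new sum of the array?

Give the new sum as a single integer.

Old value at index 0: -9
New value at index 0: 10
Delta = 10 - -9 = 19
New sum = old_sum + delta = 141 + (19) = 160

Answer: 160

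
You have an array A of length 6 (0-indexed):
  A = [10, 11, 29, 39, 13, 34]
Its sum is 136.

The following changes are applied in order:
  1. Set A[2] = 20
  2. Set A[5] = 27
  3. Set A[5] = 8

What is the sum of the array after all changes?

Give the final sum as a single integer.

Answer: 101

Derivation:
Initial sum: 136
Change 1: A[2] 29 -> 20, delta = -9, sum = 127
Change 2: A[5] 34 -> 27, delta = -7, sum = 120
Change 3: A[5] 27 -> 8, delta = -19, sum = 101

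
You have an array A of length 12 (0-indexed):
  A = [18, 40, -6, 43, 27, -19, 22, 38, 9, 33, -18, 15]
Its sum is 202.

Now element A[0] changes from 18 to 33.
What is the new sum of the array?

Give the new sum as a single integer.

Old value at index 0: 18
New value at index 0: 33
Delta = 33 - 18 = 15
New sum = old_sum + delta = 202 + (15) = 217

Answer: 217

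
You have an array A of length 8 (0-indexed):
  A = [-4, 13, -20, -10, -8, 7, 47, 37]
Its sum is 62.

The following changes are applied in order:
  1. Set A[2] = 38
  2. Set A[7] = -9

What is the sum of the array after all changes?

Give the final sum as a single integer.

Initial sum: 62
Change 1: A[2] -20 -> 38, delta = 58, sum = 120
Change 2: A[7] 37 -> -9, delta = -46, sum = 74

Answer: 74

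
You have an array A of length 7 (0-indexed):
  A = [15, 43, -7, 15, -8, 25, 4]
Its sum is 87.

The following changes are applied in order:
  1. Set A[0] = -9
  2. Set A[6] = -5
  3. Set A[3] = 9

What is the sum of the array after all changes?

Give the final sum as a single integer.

Answer: 48

Derivation:
Initial sum: 87
Change 1: A[0] 15 -> -9, delta = -24, sum = 63
Change 2: A[6] 4 -> -5, delta = -9, sum = 54
Change 3: A[3] 15 -> 9, delta = -6, sum = 48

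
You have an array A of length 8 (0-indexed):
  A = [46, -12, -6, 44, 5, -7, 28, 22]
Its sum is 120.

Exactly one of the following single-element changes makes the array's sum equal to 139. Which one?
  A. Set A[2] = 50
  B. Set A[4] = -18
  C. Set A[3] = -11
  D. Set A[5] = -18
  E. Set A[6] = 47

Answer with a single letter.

Option A: A[2] -6->50, delta=56, new_sum=120+(56)=176
Option B: A[4] 5->-18, delta=-23, new_sum=120+(-23)=97
Option C: A[3] 44->-11, delta=-55, new_sum=120+(-55)=65
Option D: A[5] -7->-18, delta=-11, new_sum=120+(-11)=109
Option E: A[6] 28->47, delta=19, new_sum=120+(19)=139 <-- matches target

Answer: E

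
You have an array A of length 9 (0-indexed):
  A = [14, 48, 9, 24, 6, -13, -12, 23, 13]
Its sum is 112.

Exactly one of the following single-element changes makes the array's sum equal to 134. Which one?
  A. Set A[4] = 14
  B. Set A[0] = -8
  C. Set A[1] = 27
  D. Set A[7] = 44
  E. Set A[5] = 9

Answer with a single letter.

Answer: E

Derivation:
Option A: A[4] 6->14, delta=8, new_sum=112+(8)=120
Option B: A[0] 14->-8, delta=-22, new_sum=112+(-22)=90
Option C: A[1] 48->27, delta=-21, new_sum=112+(-21)=91
Option D: A[7] 23->44, delta=21, new_sum=112+(21)=133
Option E: A[5] -13->9, delta=22, new_sum=112+(22)=134 <-- matches target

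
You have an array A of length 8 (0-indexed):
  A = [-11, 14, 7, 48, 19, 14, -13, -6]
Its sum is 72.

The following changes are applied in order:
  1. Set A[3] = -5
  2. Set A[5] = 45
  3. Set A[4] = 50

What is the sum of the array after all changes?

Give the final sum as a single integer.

Initial sum: 72
Change 1: A[3] 48 -> -5, delta = -53, sum = 19
Change 2: A[5] 14 -> 45, delta = 31, sum = 50
Change 3: A[4] 19 -> 50, delta = 31, sum = 81

Answer: 81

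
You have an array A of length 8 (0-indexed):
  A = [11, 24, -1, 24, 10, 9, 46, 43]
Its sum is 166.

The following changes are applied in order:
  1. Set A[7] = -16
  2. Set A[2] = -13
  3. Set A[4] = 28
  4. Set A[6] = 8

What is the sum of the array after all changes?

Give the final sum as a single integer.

Answer: 75

Derivation:
Initial sum: 166
Change 1: A[7] 43 -> -16, delta = -59, sum = 107
Change 2: A[2] -1 -> -13, delta = -12, sum = 95
Change 3: A[4] 10 -> 28, delta = 18, sum = 113
Change 4: A[6] 46 -> 8, delta = -38, sum = 75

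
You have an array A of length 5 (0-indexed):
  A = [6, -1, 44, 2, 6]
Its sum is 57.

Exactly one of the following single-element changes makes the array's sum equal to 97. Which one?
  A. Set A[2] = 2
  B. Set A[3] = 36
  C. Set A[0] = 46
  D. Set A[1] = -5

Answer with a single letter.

Answer: C

Derivation:
Option A: A[2] 44->2, delta=-42, new_sum=57+(-42)=15
Option B: A[3] 2->36, delta=34, new_sum=57+(34)=91
Option C: A[0] 6->46, delta=40, new_sum=57+(40)=97 <-- matches target
Option D: A[1] -1->-5, delta=-4, new_sum=57+(-4)=53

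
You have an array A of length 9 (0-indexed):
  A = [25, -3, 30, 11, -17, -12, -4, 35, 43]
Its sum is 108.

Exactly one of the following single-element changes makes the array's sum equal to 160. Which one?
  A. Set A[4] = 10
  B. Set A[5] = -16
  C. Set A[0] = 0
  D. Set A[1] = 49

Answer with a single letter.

Option A: A[4] -17->10, delta=27, new_sum=108+(27)=135
Option B: A[5] -12->-16, delta=-4, new_sum=108+(-4)=104
Option C: A[0] 25->0, delta=-25, new_sum=108+(-25)=83
Option D: A[1] -3->49, delta=52, new_sum=108+(52)=160 <-- matches target

Answer: D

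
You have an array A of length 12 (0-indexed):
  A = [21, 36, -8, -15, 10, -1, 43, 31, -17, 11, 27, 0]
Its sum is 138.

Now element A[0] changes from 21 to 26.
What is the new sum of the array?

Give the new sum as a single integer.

Old value at index 0: 21
New value at index 0: 26
Delta = 26 - 21 = 5
New sum = old_sum + delta = 138 + (5) = 143

Answer: 143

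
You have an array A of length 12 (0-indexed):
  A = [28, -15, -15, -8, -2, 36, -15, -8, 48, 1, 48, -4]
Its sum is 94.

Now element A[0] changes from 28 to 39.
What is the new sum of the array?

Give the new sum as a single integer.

Old value at index 0: 28
New value at index 0: 39
Delta = 39 - 28 = 11
New sum = old_sum + delta = 94 + (11) = 105

Answer: 105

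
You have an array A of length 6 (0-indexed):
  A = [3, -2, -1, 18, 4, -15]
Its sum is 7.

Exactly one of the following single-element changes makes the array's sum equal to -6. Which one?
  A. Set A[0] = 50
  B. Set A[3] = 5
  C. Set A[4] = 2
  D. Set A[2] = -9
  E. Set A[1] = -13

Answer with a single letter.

Answer: B

Derivation:
Option A: A[0] 3->50, delta=47, new_sum=7+(47)=54
Option B: A[3] 18->5, delta=-13, new_sum=7+(-13)=-6 <-- matches target
Option C: A[4] 4->2, delta=-2, new_sum=7+(-2)=5
Option D: A[2] -1->-9, delta=-8, new_sum=7+(-8)=-1
Option E: A[1] -2->-13, delta=-11, new_sum=7+(-11)=-4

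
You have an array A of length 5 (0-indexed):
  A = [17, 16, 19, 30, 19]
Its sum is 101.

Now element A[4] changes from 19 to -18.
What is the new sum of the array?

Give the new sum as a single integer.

Old value at index 4: 19
New value at index 4: -18
Delta = -18 - 19 = -37
New sum = old_sum + delta = 101 + (-37) = 64

Answer: 64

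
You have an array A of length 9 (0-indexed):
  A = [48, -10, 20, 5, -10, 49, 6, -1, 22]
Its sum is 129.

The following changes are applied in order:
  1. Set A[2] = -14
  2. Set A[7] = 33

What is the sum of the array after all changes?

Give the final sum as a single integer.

Initial sum: 129
Change 1: A[2] 20 -> -14, delta = -34, sum = 95
Change 2: A[7] -1 -> 33, delta = 34, sum = 129

Answer: 129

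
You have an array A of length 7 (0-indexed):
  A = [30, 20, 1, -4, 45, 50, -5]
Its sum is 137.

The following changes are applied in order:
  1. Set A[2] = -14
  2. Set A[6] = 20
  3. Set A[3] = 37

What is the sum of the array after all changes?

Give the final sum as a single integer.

Initial sum: 137
Change 1: A[2] 1 -> -14, delta = -15, sum = 122
Change 2: A[6] -5 -> 20, delta = 25, sum = 147
Change 3: A[3] -4 -> 37, delta = 41, sum = 188

Answer: 188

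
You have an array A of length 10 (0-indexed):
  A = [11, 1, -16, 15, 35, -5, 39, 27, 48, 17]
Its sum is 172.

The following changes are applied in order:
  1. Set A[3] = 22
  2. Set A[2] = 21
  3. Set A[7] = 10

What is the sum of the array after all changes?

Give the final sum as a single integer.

Answer: 199

Derivation:
Initial sum: 172
Change 1: A[3] 15 -> 22, delta = 7, sum = 179
Change 2: A[2] -16 -> 21, delta = 37, sum = 216
Change 3: A[7] 27 -> 10, delta = -17, sum = 199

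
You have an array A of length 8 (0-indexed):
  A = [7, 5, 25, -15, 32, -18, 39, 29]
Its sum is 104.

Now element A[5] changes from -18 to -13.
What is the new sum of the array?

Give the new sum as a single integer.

Old value at index 5: -18
New value at index 5: -13
Delta = -13 - -18 = 5
New sum = old_sum + delta = 104 + (5) = 109

Answer: 109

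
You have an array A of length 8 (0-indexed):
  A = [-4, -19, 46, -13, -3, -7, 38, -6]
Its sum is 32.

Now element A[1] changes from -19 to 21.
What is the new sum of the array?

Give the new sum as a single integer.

Answer: 72

Derivation:
Old value at index 1: -19
New value at index 1: 21
Delta = 21 - -19 = 40
New sum = old_sum + delta = 32 + (40) = 72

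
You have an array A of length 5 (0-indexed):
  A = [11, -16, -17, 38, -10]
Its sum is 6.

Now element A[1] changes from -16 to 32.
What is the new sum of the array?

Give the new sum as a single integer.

Answer: 54

Derivation:
Old value at index 1: -16
New value at index 1: 32
Delta = 32 - -16 = 48
New sum = old_sum + delta = 6 + (48) = 54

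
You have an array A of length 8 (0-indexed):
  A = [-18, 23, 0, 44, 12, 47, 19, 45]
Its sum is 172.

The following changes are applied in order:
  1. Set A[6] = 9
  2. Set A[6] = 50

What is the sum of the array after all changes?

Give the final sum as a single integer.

Initial sum: 172
Change 1: A[6] 19 -> 9, delta = -10, sum = 162
Change 2: A[6] 9 -> 50, delta = 41, sum = 203

Answer: 203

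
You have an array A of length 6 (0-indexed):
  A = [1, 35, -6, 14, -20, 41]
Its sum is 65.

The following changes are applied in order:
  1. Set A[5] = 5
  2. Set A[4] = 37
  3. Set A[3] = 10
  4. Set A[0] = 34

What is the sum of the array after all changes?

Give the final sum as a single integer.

Initial sum: 65
Change 1: A[5] 41 -> 5, delta = -36, sum = 29
Change 2: A[4] -20 -> 37, delta = 57, sum = 86
Change 3: A[3] 14 -> 10, delta = -4, sum = 82
Change 4: A[0] 1 -> 34, delta = 33, sum = 115

Answer: 115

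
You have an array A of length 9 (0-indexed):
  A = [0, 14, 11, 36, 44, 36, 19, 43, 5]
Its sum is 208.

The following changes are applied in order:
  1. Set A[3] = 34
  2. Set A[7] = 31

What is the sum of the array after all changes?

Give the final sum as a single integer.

Answer: 194

Derivation:
Initial sum: 208
Change 1: A[3] 36 -> 34, delta = -2, sum = 206
Change 2: A[7] 43 -> 31, delta = -12, sum = 194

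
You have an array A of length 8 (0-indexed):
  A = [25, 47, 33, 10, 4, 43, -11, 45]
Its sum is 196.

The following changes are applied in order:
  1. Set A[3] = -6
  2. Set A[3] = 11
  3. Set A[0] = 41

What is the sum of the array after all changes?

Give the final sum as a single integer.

Initial sum: 196
Change 1: A[3] 10 -> -6, delta = -16, sum = 180
Change 2: A[3] -6 -> 11, delta = 17, sum = 197
Change 3: A[0] 25 -> 41, delta = 16, sum = 213

Answer: 213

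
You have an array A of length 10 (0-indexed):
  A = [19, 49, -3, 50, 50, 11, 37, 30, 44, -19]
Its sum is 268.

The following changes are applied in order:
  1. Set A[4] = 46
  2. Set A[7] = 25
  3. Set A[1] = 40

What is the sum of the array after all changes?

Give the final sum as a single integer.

Initial sum: 268
Change 1: A[4] 50 -> 46, delta = -4, sum = 264
Change 2: A[7] 30 -> 25, delta = -5, sum = 259
Change 3: A[1] 49 -> 40, delta = -9, sum = 250

Answer: 250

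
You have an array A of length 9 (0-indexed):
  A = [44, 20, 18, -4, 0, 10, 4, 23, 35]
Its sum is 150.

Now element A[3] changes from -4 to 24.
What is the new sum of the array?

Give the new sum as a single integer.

Old value at index 3: -4
New value at index 3: 24
Delta = 24 - -4 = 28
New sum = old_sum + delta = 150 + (28) = 178

Answer: 178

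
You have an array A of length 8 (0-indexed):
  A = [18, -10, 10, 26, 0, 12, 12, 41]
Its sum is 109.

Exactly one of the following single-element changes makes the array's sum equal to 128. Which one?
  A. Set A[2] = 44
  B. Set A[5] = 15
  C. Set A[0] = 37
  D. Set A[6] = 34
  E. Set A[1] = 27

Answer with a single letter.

Option A: A[2] 10->44, delta=34, new_sum=109+(34)=143
Option B: A[5] 12->15, delta=3, new_sum=109+(3)=112
Option C: A[0] 18->37, delta=19, new_sum=109+(19)=128 <-- matches target
Option D: A[6] 12->34, delta=22, new_sum=109+(22)=131
Option E: A[1] -10->27, delta=37, new_sum=109+(37)=146

Answer: C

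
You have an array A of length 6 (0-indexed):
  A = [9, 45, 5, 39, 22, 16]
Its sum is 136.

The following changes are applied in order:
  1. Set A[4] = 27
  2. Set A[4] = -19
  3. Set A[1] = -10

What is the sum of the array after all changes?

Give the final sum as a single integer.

Answer: 40

Derivation:
Initial sum: 136
Change 1: A[4] 22 -> 27, delta = 5, sum = 141
Change 2: A[4] 27 -> -19, delta = -46, sum = 95
Change 3: A[1] 45 -> -10, delta = -55, sum = 40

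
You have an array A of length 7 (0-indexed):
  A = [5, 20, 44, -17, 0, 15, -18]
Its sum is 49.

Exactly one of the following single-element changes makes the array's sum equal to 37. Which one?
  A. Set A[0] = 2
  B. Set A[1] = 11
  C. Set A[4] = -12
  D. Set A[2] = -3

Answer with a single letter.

Answer: C

Derivation:
Option A: A[0] 5->2, delta=-3, new_sum=49+(-3)=46
Option B: A[1] 20->11, delta=-9, new_sum=49+(-9)=40
Option C: A[4] 0->-12, delta=-12, new_sum=49+(-12)=37 <-- matches target
Option D: A[2] 44->-3, delta=-47, new_sum=49+(-47)=2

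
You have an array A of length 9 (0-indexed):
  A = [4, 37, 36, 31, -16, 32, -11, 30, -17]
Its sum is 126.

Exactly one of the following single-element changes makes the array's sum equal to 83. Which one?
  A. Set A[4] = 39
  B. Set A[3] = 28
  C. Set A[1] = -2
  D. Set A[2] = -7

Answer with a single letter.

Option A: A[4] -16->39, delta=55, new_sum=126+(55)=181
Option B: A[3] 31->28, delta=-3, new_sum=126+(-3)=123
Option C: A[1] 37->-2, delta=-39, new_sum=126+(-39)=87
Option D: A[2] 36->-7, delta=-43, new_sum=126+(-43)=83 <-- matches target

Answer: D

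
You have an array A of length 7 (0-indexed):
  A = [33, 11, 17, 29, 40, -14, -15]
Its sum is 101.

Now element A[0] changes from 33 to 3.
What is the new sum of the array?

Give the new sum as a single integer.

Old value at index 0: 33
New value at index 0: 3
Delta = 3 - 33 = -30
New sum = old_sum + delta = 101 + (-30) = 71

Answer: 71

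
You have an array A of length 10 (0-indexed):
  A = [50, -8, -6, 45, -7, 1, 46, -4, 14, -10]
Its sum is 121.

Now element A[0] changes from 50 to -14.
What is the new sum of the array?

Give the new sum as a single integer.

Answer: 57

Derivation:
Old value at index 0: 50
New value at index 0: -14
Delta = -14 - 50 = -64
New sum = old_sum + delta = 121 + (-64) = 57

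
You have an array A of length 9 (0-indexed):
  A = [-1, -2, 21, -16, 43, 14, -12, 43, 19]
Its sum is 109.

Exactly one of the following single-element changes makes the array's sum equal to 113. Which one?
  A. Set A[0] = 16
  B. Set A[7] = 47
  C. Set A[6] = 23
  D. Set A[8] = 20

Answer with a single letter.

Option A: A[0] -1->16, delta=17, new_sum=109+(17)=126
Option B: A[7] 43->47, delta=4, new_sum=109+(4)=113 <-- matches target
Option C: A[6] -12->23, delta=35, new_sum=109+(35)=144
Option D: A[8] 19->20, delta=1, new_sum=109+(1)=110

Answer: B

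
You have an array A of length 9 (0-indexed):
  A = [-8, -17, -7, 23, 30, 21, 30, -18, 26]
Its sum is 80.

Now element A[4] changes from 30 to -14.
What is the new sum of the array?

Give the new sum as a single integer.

Old value at index 4: 30
New value at index 4: -14
Delta = -14 - 30 = -44
New sum = old_sum + delta = 80 + (-44) = 36

Answer: 36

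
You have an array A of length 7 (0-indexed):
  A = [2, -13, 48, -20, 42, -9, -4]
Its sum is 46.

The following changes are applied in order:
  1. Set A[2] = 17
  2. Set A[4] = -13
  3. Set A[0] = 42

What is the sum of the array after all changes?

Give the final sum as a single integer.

Initial sum: 46
Change 1: A[2] 48 -> 17, delta = -31, sum = 15
Change 2: A[4] 42 -> -13, delta = -55, sum = -40
Change 3: A[0] 2 -> 42, delta = 40, sum = 0

Answer: 0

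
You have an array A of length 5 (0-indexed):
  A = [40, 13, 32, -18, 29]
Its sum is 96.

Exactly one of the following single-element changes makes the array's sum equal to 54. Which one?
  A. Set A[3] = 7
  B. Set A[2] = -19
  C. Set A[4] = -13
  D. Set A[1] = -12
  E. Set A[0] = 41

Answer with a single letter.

Option A: A[3] -18->7, delta=25, new_sum=96+(25)=121
Option B: A[2] 32->-19, delta=-51, new_sum=96+(-51)=45
Option C: A[4] 29->-13, delta=-42, new_sum=96+(-42)=54 <-- matches target
Option D: A[1] 13->-12, delta=-25, new_sum=96+(-25)=71
Option E: A[0] 40->41, delta=1, new_sum=96+(1)=97

Answer: C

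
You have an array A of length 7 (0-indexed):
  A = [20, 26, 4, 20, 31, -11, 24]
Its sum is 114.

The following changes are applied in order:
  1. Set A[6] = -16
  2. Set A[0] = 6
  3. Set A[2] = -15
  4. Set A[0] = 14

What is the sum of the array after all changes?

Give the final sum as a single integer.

Answer: 49

Derivation:
Initial sum: 114
Change 1: A[6] 24 -> -16, delta = -40, sum = 74
Change 2: A[0] 20 -> 6, delta = -14, sum = 60
Change 3: A[2] 4 -> -15, delta = -19, sum = 41
Change 4: A[0] 6 -> 14, delta = 8, sum = 49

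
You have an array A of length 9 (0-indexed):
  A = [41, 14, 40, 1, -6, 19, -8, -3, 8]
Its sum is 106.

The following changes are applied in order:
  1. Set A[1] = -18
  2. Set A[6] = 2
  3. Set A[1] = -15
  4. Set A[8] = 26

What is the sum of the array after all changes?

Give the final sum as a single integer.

Initial sum: 106
Change 1: A[1] 14 -> -18, delta = -32, sum = 74
Change 2: A[6] -8 -> 2, delta = 10, sum = 84
Change 3: A[1] -18 -> -15, delta = 3, sum = 87
Change 4: A[8] 8 -> 26, delta = 18, sum = 105

Answer: 105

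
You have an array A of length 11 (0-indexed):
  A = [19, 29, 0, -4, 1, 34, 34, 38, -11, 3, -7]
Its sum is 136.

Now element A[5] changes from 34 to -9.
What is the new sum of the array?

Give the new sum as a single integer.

Old value at index 5: 34
New value at index 5: -9
Delta = -9 - 34 = -43
New sum = old_sum + delta = 136 + (-43) = 93

Answer: 93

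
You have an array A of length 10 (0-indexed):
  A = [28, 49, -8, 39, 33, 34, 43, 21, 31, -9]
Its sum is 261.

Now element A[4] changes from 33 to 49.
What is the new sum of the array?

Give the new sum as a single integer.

Answer: 277

Derivation:
Old value at index 4: 33
New value at index 4: 49
Delta = 49 - 33 = 16
New sum = old_sum + delta = 261 + (16) = 277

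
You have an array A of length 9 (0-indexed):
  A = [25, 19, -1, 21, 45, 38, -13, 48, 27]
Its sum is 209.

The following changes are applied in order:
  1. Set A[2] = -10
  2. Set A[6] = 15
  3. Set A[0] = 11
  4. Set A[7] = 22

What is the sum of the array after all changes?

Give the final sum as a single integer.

Answer: 188

Derivation:
Initial sum: 209
Change 1: A[2] -1 -> -10, delta = -9, sum = 200
Change 2: A[6] -13 -> 15, delta = 28, sum = 228
Change 3: A[0] 25 -> 11, delta = -14, sum = 214
Change 4: A[7] 48 -> 22, delta = -26, sum = 188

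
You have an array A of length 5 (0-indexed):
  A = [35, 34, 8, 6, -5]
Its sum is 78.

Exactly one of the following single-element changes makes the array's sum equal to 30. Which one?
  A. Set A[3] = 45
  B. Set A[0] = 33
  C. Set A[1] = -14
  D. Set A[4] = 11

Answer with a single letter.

Option A: A[3] 6->45, delta=39, new_sum=78+(39)=117
Option B: A[0] 35->33, delta=-2, new_sum=78+(-2)=76
Option C: A[1] 34->-14, delta=-48, new_sum=78+(-48)=30 <-- matches target
Option D: A[4] -5->11, delta=16, new_sum=78+(16)=94

Answer: C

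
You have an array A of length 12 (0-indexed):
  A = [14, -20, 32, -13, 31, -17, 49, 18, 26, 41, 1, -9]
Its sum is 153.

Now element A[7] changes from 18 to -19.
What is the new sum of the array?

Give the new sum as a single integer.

Answer: 116

Derivation:
Old value at index 7: 18
New value at index 7: -19
Delta = -19 - 18 = -37
New sum = old_sum + delta = 153 + (-37) = 116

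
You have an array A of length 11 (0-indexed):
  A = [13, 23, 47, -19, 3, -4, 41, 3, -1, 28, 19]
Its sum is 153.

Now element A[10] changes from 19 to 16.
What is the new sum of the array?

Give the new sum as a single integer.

Old value at index 10: 19
New value at index 10: 16
Delta = 16 - 19 = -3
New sum = old_sum + delta = 153 + (-3) = 150

Answer: 150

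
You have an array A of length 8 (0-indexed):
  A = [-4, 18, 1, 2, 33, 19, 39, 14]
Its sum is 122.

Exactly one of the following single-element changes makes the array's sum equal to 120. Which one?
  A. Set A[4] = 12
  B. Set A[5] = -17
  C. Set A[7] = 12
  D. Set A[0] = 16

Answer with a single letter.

Answer: C

Derivation:
Option A: A[4] 33->12, delta=-21, new_sum=122+(-21)=101
Option B: A[5] 19->-17, delta=-36, new_sum=122+(-36)=86
Option C: A[7] 14->12, delta=-2, new_sum=122+(-2)=120 <-- matches target
Option D: A[0] -4->16, delta=20, new_sum=122+(20)=142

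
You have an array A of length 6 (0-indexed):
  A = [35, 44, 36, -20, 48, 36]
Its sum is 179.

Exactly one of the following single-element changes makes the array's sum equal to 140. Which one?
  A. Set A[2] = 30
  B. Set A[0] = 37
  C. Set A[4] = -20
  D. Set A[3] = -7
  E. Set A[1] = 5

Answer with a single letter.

Option A: A[2] 36->30, delta=-6, new_sum=179+(-6)=173
Option B: A[0] 35->37, delta=2, new_sum=179+(2)=181
Option C: A[4] 48->-20, delta=-68, new_sum=179+(-68)=111
Option D: A[3] -20->-7, delta=13, new_sum=179+(13)=192
Option E: A[1] 44->5, delta=-39, new_sum=179+(-39)=140 <-- matches target

Answer: E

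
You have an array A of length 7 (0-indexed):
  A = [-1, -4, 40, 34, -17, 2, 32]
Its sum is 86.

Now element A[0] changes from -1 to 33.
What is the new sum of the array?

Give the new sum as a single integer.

Old value at index 0: -1
New value at index 0: 33
Delta = 33 - -1 = 34
New sum = old_sum + delta = 86 + (34) = 120

Answer: 120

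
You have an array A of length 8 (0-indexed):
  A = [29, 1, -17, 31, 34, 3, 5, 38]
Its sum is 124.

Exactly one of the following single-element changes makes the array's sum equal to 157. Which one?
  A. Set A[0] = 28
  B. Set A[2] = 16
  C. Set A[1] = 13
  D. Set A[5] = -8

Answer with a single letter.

Answer: B

Derivation:
Option A: A[0] 29->28, delta=-1, new_sum=124+(-1)=123
Option B: A[2] -17->16, delta=33, new_sum=124+(33)=157 <-- matches target
Option C: A[1] 1->13, delta=12, new_sum=124+(12)=136
Option D: A[5] 3->-8, delta=-11, new_sum=124+(-11)=113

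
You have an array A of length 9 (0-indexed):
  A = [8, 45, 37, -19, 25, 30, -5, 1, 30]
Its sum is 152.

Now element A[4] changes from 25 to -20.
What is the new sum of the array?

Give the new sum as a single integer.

Old value at index 4: 25
New value at index 4: -20
Delta = -20 - 25 = -45
New sum = old_sum + delta = 152 + (-45) = 107

Answer: 107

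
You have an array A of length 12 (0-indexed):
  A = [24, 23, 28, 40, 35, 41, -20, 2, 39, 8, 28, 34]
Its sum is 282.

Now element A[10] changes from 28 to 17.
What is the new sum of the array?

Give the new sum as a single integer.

Answer: 271

Derivation:
Old value at index 10: 28
New value at index 10: 17
Delta = 17 - 28 = -11
New sum = old_sum + delta = 282 + (-11) = 271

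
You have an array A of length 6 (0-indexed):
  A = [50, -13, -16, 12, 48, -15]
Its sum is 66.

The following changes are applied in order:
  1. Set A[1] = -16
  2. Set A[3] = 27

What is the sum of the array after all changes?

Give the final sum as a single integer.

Initial sum: 66
Change 1: A[1] -13 -> -16, delta = -3, sum = 63
Change 2: A[3] 12 -> 27, delta = 15, sum = 78

Answer: 78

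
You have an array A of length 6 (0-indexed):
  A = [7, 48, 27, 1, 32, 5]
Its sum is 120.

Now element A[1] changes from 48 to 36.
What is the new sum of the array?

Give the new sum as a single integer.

Old value at index 1: 48
New value at index 1: 36
Delta = 36 - 48 = -12
New sum = old_sum + delta = 120 + (-12) = 108

Answer: 108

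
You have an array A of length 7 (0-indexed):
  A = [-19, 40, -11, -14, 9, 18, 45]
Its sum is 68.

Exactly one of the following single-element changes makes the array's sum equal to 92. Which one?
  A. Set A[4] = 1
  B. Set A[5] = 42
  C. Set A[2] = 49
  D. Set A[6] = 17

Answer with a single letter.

Option A: A[4] 9->1, delta=-8, new_sum=68+(-8)=60
Option B: A[5] 18->42, delta=24, new_sum=68+(24)=92 <-- matches target
Option C: A[2] -11->49, delta=60, new_sum=68+(60)=128
Option D: A[6] 45->17, delta=-28, new_sum=68+(-28)=40

Answer: B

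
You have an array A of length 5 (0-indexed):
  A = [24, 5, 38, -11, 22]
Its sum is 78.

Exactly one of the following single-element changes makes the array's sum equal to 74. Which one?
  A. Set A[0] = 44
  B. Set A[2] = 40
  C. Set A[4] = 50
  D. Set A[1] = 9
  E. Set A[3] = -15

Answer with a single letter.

Option A: A[0] 24->44, delta=20, new_sum=78+(20)=98
Option B: A[2] 38->40, delta=2, new_sum=78+(2)=80
Option C: A[4] 22->50, delta=28, new_sum=78+(28)=106
Option D: A[1] 5->9, delta=4, new_sum=78+(4)=82
Option E: A[3] -11->-15, delta=-4, new_sum=78+(-4)=74 <-- matches target

Answer: E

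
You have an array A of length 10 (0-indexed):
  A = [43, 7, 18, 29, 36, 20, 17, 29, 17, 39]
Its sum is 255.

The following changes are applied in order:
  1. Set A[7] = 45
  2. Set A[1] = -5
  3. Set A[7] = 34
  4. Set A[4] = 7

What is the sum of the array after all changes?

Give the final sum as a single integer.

Answer: 219

Derivation:
Initial sum: 255
Change 1: A[7] 29 -> 45, delta = 16, sum = 271
Change 2: A[1] 7 -> -5, delta = -12, sum = 259
Change 3: A[7] 45 -> 34, delta = -11, sum = 248
Change 4: A[4] 36 -> 7, delta = -29, sum = 219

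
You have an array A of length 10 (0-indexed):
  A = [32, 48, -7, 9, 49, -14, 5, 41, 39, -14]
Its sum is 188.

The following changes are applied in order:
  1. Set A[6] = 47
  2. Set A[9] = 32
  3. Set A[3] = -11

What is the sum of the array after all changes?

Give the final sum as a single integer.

Initial sum: 188
Change 1: A[6] 5 -> 47, delta = 42, sum = 230
Change 2: A[9] -14 -> 32, delta = 46, sum = 276
Change 3: A[3] 9 -> -11, delta = -20, sum = 256

Answer: 256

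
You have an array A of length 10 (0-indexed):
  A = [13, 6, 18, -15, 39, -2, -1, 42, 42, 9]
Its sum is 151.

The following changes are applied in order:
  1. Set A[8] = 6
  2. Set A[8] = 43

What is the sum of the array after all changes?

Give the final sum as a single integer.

Answer: 152

Derivation:
Initial sum: 151
Change 1: A[8] 42 -> 6, delta = -36, sum = 115
Change 2: A[8] 6 -> 43, delta = 37, sum = 152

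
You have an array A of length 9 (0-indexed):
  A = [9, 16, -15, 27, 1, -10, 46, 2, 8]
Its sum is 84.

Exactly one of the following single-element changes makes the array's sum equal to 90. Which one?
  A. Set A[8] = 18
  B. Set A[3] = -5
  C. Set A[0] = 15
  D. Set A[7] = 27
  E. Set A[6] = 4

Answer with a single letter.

Answer: C

Derivation:
Option A: A[8] 8->18, delta=10, new_sum=84+(10)=94
Option B: A[3] 27->-5, delta=-32, new_sum=84+(-32)=52
Option C: A[0] 9->15, delta=6, new_sum=84+(6)=90 <-- matches target
Option D: A[7] 2->27, delta=25, new_sum=84+(25)=109
Option E: A[6] 46->4, delta=-42, new_sum=84+(-42)=42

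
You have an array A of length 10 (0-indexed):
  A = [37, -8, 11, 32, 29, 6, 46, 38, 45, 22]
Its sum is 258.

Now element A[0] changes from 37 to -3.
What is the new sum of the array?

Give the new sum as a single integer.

Answer: 218

Derivation:
Old value at index 0: 37
New value at index 0: -3
Delta = -3 - 37 = -40
New sum = old_sum + delta = 258 + (-40) = 218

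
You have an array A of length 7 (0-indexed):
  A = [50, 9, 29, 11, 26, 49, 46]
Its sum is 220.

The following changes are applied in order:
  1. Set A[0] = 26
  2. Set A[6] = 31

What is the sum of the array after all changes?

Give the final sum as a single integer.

Initial sum: 220
Change 1: A[0] 50 -> 26, delta = -24, sum = 196
Change 2: A[6] 46 -> 31, delta = -15, sum = 181

Answer: 181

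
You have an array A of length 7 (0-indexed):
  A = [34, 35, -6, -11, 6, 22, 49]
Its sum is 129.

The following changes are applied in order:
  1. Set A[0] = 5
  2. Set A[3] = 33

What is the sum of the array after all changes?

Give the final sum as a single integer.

Answer: 144

Derivation:
Initial sum: 129
Change 1: A[0] 34 -> 5, delta = -29, sum = 100
Change 2: A[3] -11 -> 33, delta = 44, sum = 144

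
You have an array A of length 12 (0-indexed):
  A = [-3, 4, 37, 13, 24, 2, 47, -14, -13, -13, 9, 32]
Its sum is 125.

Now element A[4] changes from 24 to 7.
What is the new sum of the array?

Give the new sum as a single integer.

Old value at index 4: 24
New value at index 4: 7
Delta = 7 - 24 = -17
New sum = old_sum + delta = 125 + (-17) = 108

Answer: 108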